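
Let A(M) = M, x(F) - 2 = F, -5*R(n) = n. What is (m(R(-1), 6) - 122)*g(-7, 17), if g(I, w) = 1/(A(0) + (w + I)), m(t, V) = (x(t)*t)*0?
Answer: -61/5 ≈ -12.200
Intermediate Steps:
R(n) = -n/5
x(F) = 2 + F
m(t, V) = 0 (m(t, V) = ((2 + t)*t)*0 = (t*(2 + t))*0 = 0)
g(I, w) = 1/(I + w) (g(I, w) = 1/(0 + (w + I)) = 1/(0 + (I + w)) = 1/(I + w))
(m(R(-1), 6) - 122)*g(-7, 17) = (0 - 122)/(-7 + 17) = -122/10 = -122*1/10 = -61/5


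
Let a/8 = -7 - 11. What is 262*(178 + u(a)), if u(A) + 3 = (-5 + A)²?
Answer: 5862512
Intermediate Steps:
a = -144 (a = 8*(-7 - 11) = 8*(-18) = -144)
u(A) = -3 + (-5 + A)²
262*(178 + u(a)) = 262*(178 + (-3 + (-5 - 144)²)) = 262*(178 + (-3 + (-149)²)) = 262*(178 + (-3 + 22201)) = 262*(178 + 22198) = 262*22376 = 5862512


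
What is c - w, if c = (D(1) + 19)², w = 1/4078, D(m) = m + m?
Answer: 1798397/4078 ≈ 441.00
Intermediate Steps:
D(m) = 2*m
w = 1/4078 ≈ 0.00024522
c = 441 (c = (2*1 + 19)² = (2 + 19)² = 21² = 441)
c - w = 441 - 1*1/4078 = 441 - 1/4078 = 1798397/4078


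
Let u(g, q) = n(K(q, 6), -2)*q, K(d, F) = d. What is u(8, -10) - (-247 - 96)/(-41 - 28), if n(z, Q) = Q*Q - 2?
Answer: -1723/69 ≈ -24.971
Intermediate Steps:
n(z, Q) = -2 + Q**2 (n(z, Q) = Q**2 - 2 = -2 + Q**2)
u(g, q) = 2*q (u(g, q) = (-2 + (-2)**2)*q = (-2 + 4)*q = 2*q)
u(8, -10) - (-247 - 96)/(-41 - 28) = 2*(-10) - (-247 - 96)/(-41 - 28) = -20 - (-343)/(-69) = -20 - (-343)*(-1)/69 = -20 - 1*343/69 = -20 - 343/69 = -1723/69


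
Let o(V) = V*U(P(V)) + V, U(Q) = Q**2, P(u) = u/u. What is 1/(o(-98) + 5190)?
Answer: 1/4994 ≈ 0.00020024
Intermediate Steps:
P(u) = 1
o(V) = 2*V (o(V) = V*1**2 + V = V*1 + V = V + V = 2*V)
1/(o(-98) + 5190) = 1/(2*(-98) + 5190) = 1/(-196 + 5190) = 1/4994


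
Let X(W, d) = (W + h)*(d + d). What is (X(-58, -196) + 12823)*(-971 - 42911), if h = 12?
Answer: -1353979110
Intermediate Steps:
X(W, d) = 2*d*(12 + W) (X(W, d) = (W + 12)*(d + d) = (12 + W)*(2*d) = 2*d*(12 + W))
(X(-58, -196) + 12823)*(-971 - 42911) = (2*(-196)*(12 - 58) + 12823)*(-971 - 42911) = (2*(-196)*(-46) + 12823)*(-43882) = (18032 + 12823)*(-43882) = 30855*(-43882) = -1353979110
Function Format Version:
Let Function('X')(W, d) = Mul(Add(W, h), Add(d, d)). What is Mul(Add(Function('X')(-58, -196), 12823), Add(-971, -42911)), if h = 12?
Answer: -1353979110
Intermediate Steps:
Function('X')(W, d) = Mul(2, d, Add(12, W)) (Function('X')(W, d) = Mul(Add(W, 12), Add(d, d)) = Mul(Add(12, W), Mul(2, d)) = Mul(2, d, Add(12, W)))
Mul(Add(Function('X')(-58, -196), 12823), Add(-971, -42911)) = Mul(Add(Mul(2, -196, Add(12, -58)), 12823), Add(-971, -42911)) = Mul(Add(Mul(2, -196, -46), 12823), -43882) = Mul(Add(18032, 12823), -43882) = Mul(30855, -43882) = -1353979110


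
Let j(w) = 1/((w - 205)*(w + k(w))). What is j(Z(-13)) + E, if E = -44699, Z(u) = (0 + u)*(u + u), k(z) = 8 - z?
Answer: -47559735/1064 ≈ -44699.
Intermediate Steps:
Z(u) = 2*u**2 (Z(u) = u*(2*u) = 2*u**2)
j(w) = 1/(-1640 + 8*w) (j(w) = 1/((w - 205)*(w + (8 - w))) = 1/((-205 + w)*8) = 1/(-1640 + 8*w))
j(Z(-13)) + E = 1/(8*(-205 + 2*(-13)**2)) - 44699 = 1/(8*(-205 + 2*169)) - 44699 = 1/(8*(-205 + 338)) - 44699 = (1/8)/133 - 44699 = (1/8)*(1/133) - 44699 = 1/1064 - 44699 = -47559735/1064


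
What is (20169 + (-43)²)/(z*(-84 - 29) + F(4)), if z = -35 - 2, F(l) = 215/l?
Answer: 88072/16939 ≈ 5.1994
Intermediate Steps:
z = -37
(20169 + (-43)²)/(z*(-84 - 29) + F(4)) = (20169 + (-43)²)/(-37*(-84 - 29) + 215/4) = (20169 + 1849)/(-37*(-113) + 215*(¼)) = 22018/(4181 + 215/4) = 22018/(16939/4) = 22018*(4/16939) = 88072/16939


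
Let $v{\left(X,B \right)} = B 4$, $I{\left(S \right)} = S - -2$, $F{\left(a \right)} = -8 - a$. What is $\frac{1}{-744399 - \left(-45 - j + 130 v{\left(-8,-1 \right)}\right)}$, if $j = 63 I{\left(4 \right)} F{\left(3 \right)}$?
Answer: $- \frac{1}{747992} \approx -1.3369 \cdot 10^{-6}$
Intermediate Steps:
$I{\left(S \right)} = 2 + S$ ($I{\left(S \right)} = S + 2 = 2 + S$)
$v{\left(X,B \right)} = 4 B$
$j = -4158$ ($j = 63 \left(2 + 4\right) \left(-8 - 3\right) = 63 \cdot 6 \left(-8 - 3\right) = 378 \left(-11\right) = -4158$)
$\frac{1}{-744399 - \left(-45 - j + 130 v{\left(-8,-1 \right)}\right)} = \frac{1}{-744399 - \left(4113 + 130 \cdot 4 \left(-1\right)\right)} = \frac{1}{-744399 + \left(\left(45 - -520\right) - 4158\right)} = \frac{1}{-744399 + \left(\left(45 + 520\right) - 4158\right)} = \frac{1}{-744399 + \left(565 - 4158\right)} = \frac{1}{-744399 - 3593} = \frac{1}{-747992} = - \frac{1}{747992}$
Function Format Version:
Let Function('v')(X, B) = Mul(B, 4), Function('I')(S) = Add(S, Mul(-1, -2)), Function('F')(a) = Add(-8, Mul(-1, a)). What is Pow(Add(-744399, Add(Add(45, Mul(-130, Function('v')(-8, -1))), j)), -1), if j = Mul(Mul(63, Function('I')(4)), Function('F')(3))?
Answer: Rational(-1, 747992) ≈ -1.3369e-6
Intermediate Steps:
Function('I')(S) = Add(2, S) (Function('I')(S) = Add(S, 2) = Add(2, S))
Function('v')(X, B) = Mul(4, B)
j = -4158 (j = Mul(Mul(63, Add(2, 4)), Add(-8, Mul(-1, 3))) = Mul(Mul(63, 6), Add(-8, -3)) = Mul(378, -11) = -4158)
Pow(Add(-744399, Add(Add(45, Mul(-130, Function('v')(-8, -1))), j)), -1) = Pow(Add(-744399, Add(Add(45, Mul(-130, Mul(4, -1))), -4158)), -1) = Pow(Add(-744399, Add(Add(45, Mul(-130, -4)), -4158)), -1) = Pow(Add(-744399, Add(Add(45, 520), -4158)), -1) = Pow(Add(-744399, Add(565, -4158)), -1) = Pow(Add(-744399, -3593), -1) = Pow(-747992, -1) = Rational(-1, 747992)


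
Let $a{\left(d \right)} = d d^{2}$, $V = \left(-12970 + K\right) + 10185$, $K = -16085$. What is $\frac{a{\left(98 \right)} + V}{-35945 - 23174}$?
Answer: $- \frac{922322}{59119} \approx -15.601$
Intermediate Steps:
$V = -18870$ ($V = \left(-12970 - 16085\right) + 10185 = -29055 + 10185 = -18870$)
$a{\left(d \right)} = d^{3}$
$\frac{a{\left(98 \right)} + V}{-35945 - 23174} = \frac{98^{3} - 18870}{-35945 - 23174} = \frac{941192 - 18870}{-59119} = 922322 \left(- \frac{1}{59119}\right) = - \frac{922322}{59119}$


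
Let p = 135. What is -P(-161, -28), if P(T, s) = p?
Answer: -135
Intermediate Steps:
P(T, s) = 135
-P(-161, -28) = -1*135 = -135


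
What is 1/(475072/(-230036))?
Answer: -57509/118768 ≈ -0.48421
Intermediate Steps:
1/(475072/(-230036)) = 1/(475072*(-1/230036)) = 1/(-118768/57509) = -57509/118768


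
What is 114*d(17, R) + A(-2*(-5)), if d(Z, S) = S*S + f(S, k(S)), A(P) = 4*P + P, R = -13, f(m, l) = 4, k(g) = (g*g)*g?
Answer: 19772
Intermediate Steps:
k(g) = g³ (k(g) = g²*g = g³)
A(P) = 5*P
d(Z, S) = 4 + S² (d(Z, S) = S*S + 4 = S² + 4 = 4 + S²)
114*d(17, R) + A(-2*(-5)) = 114*(4 + (-13)²) + 5*(-2*(-5)) = 114*(4 + 169) + 5*10 = 114*173 + 50 = 19722 + 50 = 19772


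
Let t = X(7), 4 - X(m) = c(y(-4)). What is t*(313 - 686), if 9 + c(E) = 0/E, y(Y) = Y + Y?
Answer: -4849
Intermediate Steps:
y(Y) = 2*Y
c(E) = -9 (c(E) = -9 + 0/E = -9 + 0 = -9)
X(m) = 13 (X(m) = 4 - 1*(-9) = 4 + 9 = 13)
t = 13
t*(313 - 686) = 13*(313 - 686) = 13*(-373) = -4849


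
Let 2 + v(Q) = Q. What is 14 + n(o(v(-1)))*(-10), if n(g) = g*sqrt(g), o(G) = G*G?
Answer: -256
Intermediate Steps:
v(Q) = -2 + Q
o(G) = G**2
n(g) = g**(3/2)
14 + n(o(v(-1)))*(-10) = 14 + ((-2 - 1)**2)**(3/2)*(-10) = 14 + ((-3)**2)**(3/2)*(-10) = 14 + 9**(3/2)*(-10) = 14 + 27*(-10) = 14 - 270 = -256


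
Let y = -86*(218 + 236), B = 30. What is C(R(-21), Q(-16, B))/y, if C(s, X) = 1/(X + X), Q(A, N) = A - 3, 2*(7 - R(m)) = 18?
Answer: 1/1483672 ≈ 6.7400e-7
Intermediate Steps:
R(m) = -2 (R(m) = 7 - ½*18 = 7 - 9 = -2)
Q(A, N) = -3 + A
C(s, X) = 1/(2*X)
y = -39044 (y = -86*454 = -39044)
C(R(-21), Q(-16, B))/y = (1/(2*(-3 - 16)))/(-39044) = ((½)/(-19))*(-1/39044) = ((½)*(-1/19))*(-1/39044) = -1/38*(-1/39044) = 1/1483672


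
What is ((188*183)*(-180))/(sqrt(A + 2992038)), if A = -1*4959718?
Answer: 154818*I*sqrt(30745)/6149 ≈ 4414.7*I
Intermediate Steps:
A = -4959718
((188*183)*(-180))/(sqrt(A + 2992038)) = ((188*183)*(-180))/(sqrt(-4959718 + 2992038)) = (34404*(-180))/(sqrt(-1967680)) = -6192720*(-I*sqrt(30745)/245960) = -(-154818)*I*sqrt(30745)/6149 = 154818*I*sqrt(30745)/6149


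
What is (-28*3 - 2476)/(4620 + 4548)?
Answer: -160/573 ≈ -0.27923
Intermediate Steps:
(-28*3 - 2476)/(4620 + 4548) = (-84 - 2476)/9168 = -2560*1/9168 = -160/573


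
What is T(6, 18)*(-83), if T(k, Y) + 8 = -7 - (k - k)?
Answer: 1245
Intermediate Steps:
T(k, Y) = -15 (T(k, Y) = -8 + (-7 - (k - k)) = -8 + (-7 - 1*0) = -8 + (-7 + 0) = -8 - 7 = -15)
T(6, 18)*(-83) = -15*(-83) = 1245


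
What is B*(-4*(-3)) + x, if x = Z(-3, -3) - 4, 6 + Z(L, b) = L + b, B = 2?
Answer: 8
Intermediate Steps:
Z(L, b) = -6 + L + b (Z(L, b) = -6 + (L + b) = -6 + L + b)
x = -16 (x = (-6 - 3 - 3) - 4 = -12 - 4 = -16)
B*(-4*(-3)) + x = 2*(-4*(-3)) - 16 = 2*12 - 16 = 24 - 16 = 8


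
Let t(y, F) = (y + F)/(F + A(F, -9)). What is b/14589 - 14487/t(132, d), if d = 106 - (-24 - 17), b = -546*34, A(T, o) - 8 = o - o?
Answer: -13048411/1621 ≈ -8049.6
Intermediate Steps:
A(T, o) = 8 (A(T, o) = 8 + (o - o) = 8 + 0 = 8)
b = -18564
d = 147 (d = 106 - 1*(-41) = 106 + 41 = 147)
t(y, F) = (F + y)/(8 + F) (t(y, F) = (y + F)/(F + 8) = (F + y)/(8 + F))
b/14589 - 14487/t(132, d) = -18564/14589 - 14487*(8 + 147)/(147 + 132) = -18564*1/14589 - 14487/(279/155) = -6188/4863 - 14487/((1/155)*279) = -6188/4863 - 14487/9/5 = -6188/4863 - 14487*5/9 = -6188/4863 - 24145/3 = -13048411/1621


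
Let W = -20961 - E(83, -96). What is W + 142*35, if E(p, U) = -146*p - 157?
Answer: -3716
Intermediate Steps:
E(p, U) = -157 - 146*p
W = -8686 (W = -20961 - (-157 - 146*83) = -20961 - (-157 - 12118) = -20961 - 1*(-12275) = -20961 + 12275 = -8686)
W + 142*35 = -8686 + 142*35 = -8686 + 4970 = -3716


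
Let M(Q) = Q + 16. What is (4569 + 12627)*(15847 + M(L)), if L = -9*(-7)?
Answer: 273863496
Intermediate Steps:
L = 63
M(Q) = 16 + Q
(4569 + 12627)*(15847 + M(L)) = (4569 + 12627)*(15847 + (16 + 63)) = 17196*(15847 + 79) = 17196*15926 = 273863496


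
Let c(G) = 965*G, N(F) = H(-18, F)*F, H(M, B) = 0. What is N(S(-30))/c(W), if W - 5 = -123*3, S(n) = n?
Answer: 0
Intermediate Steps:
W = -364 (W = 5 - 123*3 = 5 - 369 = -364)
N(F) = 0 (N(F) = 0*F = 0)
N(S(-30))/c(W) = 0/((965*(-364))) = 0/(-351260) = 0*(-1/351260) = 0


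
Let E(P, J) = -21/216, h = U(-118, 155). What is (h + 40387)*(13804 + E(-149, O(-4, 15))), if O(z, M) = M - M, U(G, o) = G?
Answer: 13340864663/24 ≈ 5.5587e+8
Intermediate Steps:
O(z, M) = 0
h = -118
E(P, J) = -7/72 (E(P, J) = -21*1/216 = -7/72)
(h + 40387)*(13804 + E(-149, O(-4, 15))) = (-118 + 40387)*(13804 - 7/72) = 40269*(993881/72) = 13340864663/24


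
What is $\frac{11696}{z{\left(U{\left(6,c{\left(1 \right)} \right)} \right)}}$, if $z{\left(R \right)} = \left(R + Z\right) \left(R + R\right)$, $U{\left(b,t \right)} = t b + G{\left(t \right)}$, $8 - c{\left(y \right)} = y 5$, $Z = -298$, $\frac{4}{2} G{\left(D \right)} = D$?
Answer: $- \frac{23392}{21723} \approx -1.0768$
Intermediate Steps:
$G{\left(D \right)} = \frac{D}{2}$
$c{\left(y \right)} = 8 - 5 y$ ($c{\left(y \right)} = 8 - y 5 = 8 - 5 y$)
$U{\left(b,t \right)} = \frac{t}{2} + b t$ ($U{\left(b,t \right)} = t b + \frac{t}{2} = b t + \frac{t}{2} = \frac{t}{2} + b t$)
$z{\left(R \right)} = 2 R \left(-298 + R\right)$ ($z{\left(R \right)} = \left(R - 298\right) \left(R + R\right) = \left(-298 + R\right) 2 R = 2 R \left(-298 + R\right)$)
$\frac{11696}{z{\left(U{\left(6,c{\left(1 \right)} \right)} \right)}} = \frac{11696}{2 \left(8 - 5\right) \left(\frac{1}{2} + 6\right) \left(-298 + \left(8 - 5\right) \left(\frac{1}{2} + 6\right)\right)} = \frac{11696}{2 \left(8 - 5\right) \frac{13}{2} \left(-298 + \left(8 - 5\right) \frac{13}{2}\right)} = \frac{11696}{2 \cdot 3 \cdot \frac{13}{2} \left(-298 + 3 \cdot \frac{13}{2}\right)} = \frac{11696}{2 \cdot \frac{39}{2} \left(-298 + \frac{39}{2}\right)} = \frac{11696}{2 \cdot \frac{39}{2} \left(- \frac{557}{2}\right)} = \frac{11696}{- \frac{21723}{2}} = 11696 \left(- \frac{2}{21723}\right) = - \frac{23392}{21723}$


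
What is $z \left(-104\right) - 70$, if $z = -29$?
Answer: $2946$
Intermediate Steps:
$z \left(-104\right) - 70 = \left(-29\right) \left(-104\right) - 70 = 3016 - 70 = 2946$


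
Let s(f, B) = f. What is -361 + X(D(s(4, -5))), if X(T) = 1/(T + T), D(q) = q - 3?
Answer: -721/2 ≈ -360.50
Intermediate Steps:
D(q) = -3 + q
X(T) = 1/(2*T)
-361 + X(D(s(4, -5))) = -361 + 1/(2*(-3 + 4)) = -361 + (1/2)/1 = -361 + (1/2)*1 = -361 + 1/2 = -721/2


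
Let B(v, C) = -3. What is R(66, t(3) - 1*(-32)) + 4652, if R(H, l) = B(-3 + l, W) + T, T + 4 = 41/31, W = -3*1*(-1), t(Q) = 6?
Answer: 144036/31 ≈ 4646.3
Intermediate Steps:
W = 3 (W = -3*(-1) = 3)
T = -83/31 (T = -4 + 41/31 = -83/31 ≈ -2.6774)
R(H, l) = -176/31 (R(H, l) = -3 - 83/31 = -176/31)
R(66, t(3) - 1*(-32)) + 4652 = -176/31 + 4652 = 144036/31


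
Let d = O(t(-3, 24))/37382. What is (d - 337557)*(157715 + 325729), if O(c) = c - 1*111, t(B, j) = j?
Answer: -3050182559832642/18691 ≈ -1.6319e+11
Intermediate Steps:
O(c) = -111 + c (O(c) = c - 111 = -111 + c)
d = -87/37382 (d = (-111 + 24)/37382 = -87*1/37382 = -87/37382 ≈ -0.0023273)
(d - 337557)*(157715 + 325729) = (-87/37382 - 337557)*(157715 + 325729) = -12618555861/37382*483444 = -3050182559832642/18691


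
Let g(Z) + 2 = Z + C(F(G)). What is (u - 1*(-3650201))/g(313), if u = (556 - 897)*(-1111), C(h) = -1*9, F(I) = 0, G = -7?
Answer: 2014526/151 ≈ 13341.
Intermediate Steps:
C(h) = -9
u = 378851 (u = -341*(-1111) = 378851)
g(Z) = -11 + Z (g(Z) = -2 + (Z - 9) = -2 + (-9 + Z) = -11 + Z)
(u - 1*(-3650201))/g(313) = (378851 - 1*(-3650201))/(-11 + 313) = (378851 + 3650201)/302 = 4029052*(1/302) = 2014526/151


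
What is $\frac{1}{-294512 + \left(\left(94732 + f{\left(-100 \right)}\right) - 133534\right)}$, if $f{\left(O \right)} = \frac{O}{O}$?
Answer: $- \frac{1}{333313} \approx -3.0002 \cdot 10^{-6}$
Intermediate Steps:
$f{\left(O \right)} = 1$
$\frac{1}{-294512 + \left(\left(94732 + f{\left(-100 \right)}\right) - 133534\right)} = \frac{1}{-294512 + \left(\left(94732 + 1\right) - 133534\right)} = \frac{1}{-294512 + \left(94733 - 133534\right)} = \frac{1}{-294512 - 38801} = \frac{1}{-333313} = - \frac{1}{333313}$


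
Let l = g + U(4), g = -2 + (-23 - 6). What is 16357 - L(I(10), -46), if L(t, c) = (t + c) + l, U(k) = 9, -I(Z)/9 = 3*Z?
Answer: 16695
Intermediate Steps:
I(Z) = -27*Z
g = -31 (g = -2 - 29 = -31)
l = -22 (l = -31 + 9 = -22)
L(t, c) = -22 + c + t (L(t, c) = (t + c) - 22 = (c + t) - 22 = -22 + c + t)
16357 - L(I(10), -46) = 16357 - (-22 - 46 - 27*10) = 16357 - (-22 - 46 - 270) = 16357 - 1*(-338) = 16357 + 338 = 16695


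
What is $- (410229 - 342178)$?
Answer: $-68051$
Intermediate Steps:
$- (410229 - 342178) = \left(-1\right) 68051 = -68051$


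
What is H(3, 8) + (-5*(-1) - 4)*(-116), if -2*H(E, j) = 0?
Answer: -116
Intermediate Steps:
H(E, j) = 0 (H(E, j) = -1/2*0 = 0)
H(3, 8) + (-5*(-1) - 4)*(-116) = 0 + (-5*(-1) - 4)*(-116) = 0 + (5 - 4)*(-116) = 0 + 1*(-116) = 0 - 116 = -116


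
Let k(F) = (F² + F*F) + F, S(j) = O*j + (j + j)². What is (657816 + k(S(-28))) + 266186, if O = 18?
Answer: 14781482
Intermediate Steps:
S(j) = 4*j² + 18*j (S(j) = 18*j + (j + j)² = 18*j + (2*j)² = 18*j + 4*j² = 4*j² + 18*j)
k(F) = F + 2*F² (k(F) = (F² + F²) + F = 2*F² + F = F + 2*F²)
(657816 + k(S(-28))) + 266186 = (657816 + (2*(-28)*(9 + 2*(-28)))*(1 + 2*(2*(-28)*(9 + 2*(-28))))) + 266186 = (657816 + (2*(-28)*(9 - 56))*(1 + 2*(2*(-28)*(9 - 56)))) + 266186 = (657816 + (2*(-28)*(-47))*(1 + 2*(2*(-28)*(-47)))) + 266186 = (657816 + 2632*(1 + 2*2632)) + 266186 = (657816 + 2632*(1 + 5264)) + 266186 = (657816 + 2632*5265) + 266186 = (657816 + 13857480) + 266186 = 14515296 + 266186 = 14781482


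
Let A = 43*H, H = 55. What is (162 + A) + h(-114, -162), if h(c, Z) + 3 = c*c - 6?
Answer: 15514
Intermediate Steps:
A = 2365 (A = 43*55 = 2365)
h(c, Z) = -9 + c**2 (h(c, Z) = -3 + (c*c - 6) = -3 + (c**2 - 6) = -3 + (-6 + c**2) = -9 + c**2)
(162 + A) + h(-114, -162) = (162 + 2365) + (-9 + (-114)**2) = 2527 + (-9 + 12996) = 2527 + 12987 = 15514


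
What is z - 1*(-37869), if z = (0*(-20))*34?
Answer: 37869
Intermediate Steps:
z = 0 (z = 0*34 = 0)
z - 1*(-37869) = 0 - 1*(-37869) = 0 + 37869 = 37869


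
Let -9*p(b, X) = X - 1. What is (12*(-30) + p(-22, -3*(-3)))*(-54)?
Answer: 19488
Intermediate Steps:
p(b, X) = 1/9 - X/9 (p(b, X) = -(X - 1)/9 = -(-1 + X)/9 = 1/9 - X/9)
(12*(-30) + p(-22, -3*(-3)))*(-54) = (12*(-30) + (1/9 - (-1)*(-3)/3))*(-54) = (-360 + (1/9 - 1/9*9))*(-54) = (-360 + (1/9 - 1))*(-54) = (-360 - 8/9)*(-54) = -3248/9*(-54) = 19488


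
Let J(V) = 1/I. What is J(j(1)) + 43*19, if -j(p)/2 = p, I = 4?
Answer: 3269/4 ≈ 817.25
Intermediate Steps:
j(p) = -2*p
J(V) = 1/4
J(j(1)) + 43*19 = 1/4 + 43*19 = 1/4 + 817 = 3269/4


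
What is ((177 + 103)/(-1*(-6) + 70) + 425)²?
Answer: 66341025/361 ≈ 1.8377e+5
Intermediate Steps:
((177 + 103)/(-1*(-6) + 70) + 425)² = (280/(6 + 70) + 425)² = (280/76 + 425)² = (280*(1/76) + 425)² = (70/19 + 425)² = (8145/19)² = 66341025/361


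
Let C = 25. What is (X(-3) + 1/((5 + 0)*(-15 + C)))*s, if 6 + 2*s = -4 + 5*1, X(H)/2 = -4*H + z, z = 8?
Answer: -2001/20 ≈ -100.05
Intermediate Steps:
X(H) = 16 - 8*H (X(H) = 2*(-4*H + 8) = 2*(8 - 4*H) = 16 - 8*H)
s = -5/2 (s = -3 + (-4 + 5*1)/2 = -3 + (-4 + 5)/2 = -3 + (½)*1 = -3 + ½ = -5/2 ≈ -2.5000)
(X(-3) + 1/((5 + 0)*(-15 + C)))*s = ((16 - 8*(-3)) + 1/((5 + 0)*(-15 + 25)))*(-5/2) = ((16 + 24) + 1/(5*10))*(-5/2) = (40 + 1/50)*(-5/2) = (2001/50)*(-5/2) = -2001/20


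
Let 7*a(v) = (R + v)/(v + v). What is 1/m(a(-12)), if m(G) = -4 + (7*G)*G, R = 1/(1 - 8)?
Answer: -197568/783047 ≈ -0.25231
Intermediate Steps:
R = -⅐ (R = 1/(-7) = -⅐ ≈ -0.14286)
a(v) = (-⅐ + v)/(14*v) (a(v) = ((-⅐ + v)/(v + v))/7 = ((-⅐ + v)/((2*v)))/7 = ((-⅐ + v)*(1/(2*v)))/7 = ((-⅐ + v)/(2*v))/7 = (-⅐ + v)/(14*v))
m(G) = -4 + 7*G²
1/m(a(-12)) = 1/(-4 + 7*((1/98)*(-1 + 7*(-12))/(-12))²) = 1/(-4 + 7*((1/98)*(-1/12)*(-1 - 84))²) = 1/(-4 + 7*((1/98)*(-1/12)*(-85))²) = 1/(-4 + 7*(85/1176)²) = 1/(-4 + 7*(7225/1382976)) = 1/(-4 + 7225/197568) = 1/(-783047/197568) = -197568/783047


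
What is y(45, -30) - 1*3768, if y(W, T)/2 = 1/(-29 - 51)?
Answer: -150721/40 ≈ -3768.0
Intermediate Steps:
y(W, T) = -1/40 (y(W, T) = 2/(-29 - 51) = 2/(-80) = 2*(-1/80) = -1/40)
y(45, -30) - 1*3768 = -1/40 - 1*3768 = -1/40 - 3768 = -150721/40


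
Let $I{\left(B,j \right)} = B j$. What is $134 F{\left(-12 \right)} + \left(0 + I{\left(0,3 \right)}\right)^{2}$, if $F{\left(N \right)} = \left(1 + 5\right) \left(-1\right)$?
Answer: $-804$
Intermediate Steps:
$F{\left(N \right)} = -6$ ($F{\left(N \right)} = 6 \left(-1\right) = -6$)
$134 F{\left(-12 \right)} + \left(0 + I{\left(0,3 \right)}\right)^{2} = 134 \left(-6\right) + \left(0 + 0 \cdot 3\right)^{2} = -804 + \left(0 + 0\right)^{2} = -804 + 0^{2} = -804 + 0 = -804$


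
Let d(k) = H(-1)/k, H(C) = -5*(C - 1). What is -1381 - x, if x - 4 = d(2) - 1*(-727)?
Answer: -2117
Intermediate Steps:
H(C) = 5 - 5*C (H(C) = -5*(-1 + C) = 5 - 5*C)
d(k) = 10/k (d(k) = (5 - 5*(-1))/k = (5 + 5)/k = 10/k)
x = 736 (x = 4 + (10/2 - 1*(-727)) = 4 + (10*(½) + 727) = 4 + (5 + 727) = 4 + 732 = 736)
-1381 - x = -1381 - 1*736 = -1381 - 736 = -2117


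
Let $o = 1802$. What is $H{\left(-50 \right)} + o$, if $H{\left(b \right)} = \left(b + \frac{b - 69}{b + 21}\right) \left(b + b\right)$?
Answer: $\frac{185358}{29} \approx 6391.7$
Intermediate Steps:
$H{\left(b \right)} = 2 b \left(b + \frac{-69 + b}{21 + b}\right)$ ($H{\left(b \right)} = \left(b + \frac{-69 + b}{21 + b}\right) 2 b = 2 b \left(b + \frac{-69 + b}{21 + b}\right)$)
$H{\left(-50 \right)} + o = 2 \left(-50\right) \frac{1}{21 - 50} \left(-69 + \left(-50\right)^{2} + 22 \left(-50\right)\right) + 1802 = 2 \left(-50\right) \frac{1}{-29} \left(-69 + 2500 - 1100\right) + 1802 = 2 \left(-50\right) \left(- \frac{1}{29}\right) 1331 + 1802 = \frac{133100}{29} + 1802 = \frac{185358}{29}$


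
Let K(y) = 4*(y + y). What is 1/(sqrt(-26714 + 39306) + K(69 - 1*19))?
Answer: 25/9213 - sqrt(787)/36852 ≈ 0.0019523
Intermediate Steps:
K(y) = 8*y (K(y) = 4*(2*y) = 8*y)
1/(sqrt(-26714 + 39306) + K(69 - 1*19)) = 1/(sqrt(-26714 + 39306) + 8*(69 - 1*19)) = 1/(sqrt(12592) + 8*(69 - 19)) = 1/(4*sqrt(787) + 8*50) = 1/(4*sqrt(787) + 400) = 1/(400 + 4*sqrt(787))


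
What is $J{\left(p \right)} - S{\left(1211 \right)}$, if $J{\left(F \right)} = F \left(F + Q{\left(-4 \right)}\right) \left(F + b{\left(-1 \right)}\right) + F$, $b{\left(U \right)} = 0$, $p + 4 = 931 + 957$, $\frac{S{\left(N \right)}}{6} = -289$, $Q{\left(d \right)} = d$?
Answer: $6672980898$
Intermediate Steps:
$S{\left(N \right)} = -1734$ ($S{\left(N \right)} = 6 \left(-289\right) = -1734$)
$p = 1884$ ($p = -4 + \left(931 + 957\right) = -4 + 1888 = 1884$)
$J{\left(F \right)} = F + F^{2} \left(-4 + F\right)$ ($J{\left(F \right)} = F \left(F - 4\right) \left(F + 0\right) + F = F \left(-4 + F\right) F + F = F F \left(-4 + F\right) + F = F^{2} \left(-4 + F\right) + F = F + F^{2} \left(-4 + F\right)$)
$J{\left(p \right)} - S{\left(1211 \right)} = 1884 \left(1 + 1884^{2} - 7536\right) - -1734 = 1884 \left(1 + 3549456 - 7536\right) + 1734 = 1884 \cdot 3541921 + 1734 = 6672979164 + 1734 = 6672980898$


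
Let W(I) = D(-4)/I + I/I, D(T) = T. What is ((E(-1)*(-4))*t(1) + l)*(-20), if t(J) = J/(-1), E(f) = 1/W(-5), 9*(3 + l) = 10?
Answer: -20/3 ≈ -6.6667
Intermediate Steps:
l = -17/9 (l = -3 + (⅑)*10 = -3 + 10/9 = -17/9 ≈ -1.8889)
W(I) = 1 - 4/I (W(I) = -4/I + I/I = -4/I + 1 = 1 - 4/I)
E(f) = 5/9 (E(f) = 1/((-4 - 5)/(-5)) = 1/(-⅕*(-9)) = 1/(9/5) = 5/9)
t(J) = -J (t(J) = J*(-1) = -J)
((E(-1)*(-4))*t(1) + l)*(-20) = (((5/9)*(-4))*(-1*1) - 17/9)*(-20) = (-20/9*(-1) - 17/9)*(-20) = (20/9 - 17/9)*(-20) = (⅓)*(-20) = -20/3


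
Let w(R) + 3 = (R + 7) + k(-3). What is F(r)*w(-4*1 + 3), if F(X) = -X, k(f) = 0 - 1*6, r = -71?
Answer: -213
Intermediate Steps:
k(f) = -6 (k(f) = 0 - 6 = -6)
w(R) = -2 + R (w(R) = -3 + ((R + 7) - 6) = -3 + ((7 + R) - 6) = -3 + (1 + R) = -2 + R)
F(r)*w(-4*1 + 3) = (-1*(-71))*(-2 + (-4*1 + 3)) = 71*(-2 + (-4 + 3)) = 71*(-2 - 1) = 71*(-3) = -213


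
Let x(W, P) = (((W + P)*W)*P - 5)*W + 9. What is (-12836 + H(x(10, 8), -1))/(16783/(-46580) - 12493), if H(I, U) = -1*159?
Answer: 605307100/581940723 ≈ 1.0402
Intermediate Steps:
x(W, P) = 9 + W*(-5 + P*W*(P + W)) (x(W, P) = (((P + W)*W)*P - 5)*W + 9 = ((W*(P + W))*P - 5)*W + 9 = (P*W*(P + W) - 5)*W + 9 = (-5 + P*W*(P + W))*W + 9 = W*(-5 + P*W*(P + W)) + 9 = 9 + W*(-5 + P*W*(P + W)))
H(I, U) = -159
(-12836 + H(x(10, 8), -1))/(16783/(-46580) - 12493) = (-12836 - 159)/(16783/(-46580) - 12493) = -12995/(16783*(-1/46580) - 12493) = -12995/(-16783/46580 - 12493) = -12995/(-581940723/46580) = -12995*(-46580/581940723) = 605307100/581940723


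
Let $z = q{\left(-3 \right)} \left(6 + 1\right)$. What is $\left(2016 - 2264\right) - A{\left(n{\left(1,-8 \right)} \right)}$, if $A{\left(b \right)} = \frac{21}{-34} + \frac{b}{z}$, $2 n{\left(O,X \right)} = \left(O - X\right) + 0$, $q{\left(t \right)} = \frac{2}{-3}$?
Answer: $- \frac{117295}{476} \approx -246.42$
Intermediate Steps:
$q{\left(t \right)} = - \frac{2}{3}$ ($q{\left(t \right)} = 2 \left(- \frac{1}{3}\right) = - \frac{2}{3}$)
$z = - \frac{14}{3}$ ($z = - \frac{2 \left(6 + 1\right)}{3} = \left(- \frac{2}{3}\right) 7 = - \frac{14}{3} \approx -4.6667$)
$n{\left(O,X \right)} = \frac{O}{2} - \frac{X}{2}$ ($n{\left(O,X \right)} = \frac{\left(O - X\right) + 0}{2} = \frac{O - X}{2} = \frac{O}{2} - \frac{X}{2}$)
$A{\left(b \right)} = - \frac{21}{34} - \frac{3 b}{14}$ ($A{\left(b \right)} = \frac{21}{-34} + \frac{b}{- \frac{14}{3}} = 21 \left(- \frac{1}{34}\right) + b \left(- \frac{3}{14}\right) = - \frac{21}{34} - \frac{3 b}{14}$)
$\left(2016 - 2264\right) - A{\left(n{\left(1,-8 \right)} \right)} = \left(2016 - 2264\right) - \left(- \frac{21}{34} - \frac{3 \left(\frac{1}{2} \cdot 1 - -4\right)}{14}\right) = \left(2016 - 2264\right) - \left(- \frac{21}{34} - \frac{3 \left(\frac{1}{2} + 4\right)}{14}\right) = -248 - \left(- \frac{21}{34} - \frac{27}{28}\right) = -248 - - \frac{753}{476} = -248 + \frac{753}{476} = - \frac{117295}{476}$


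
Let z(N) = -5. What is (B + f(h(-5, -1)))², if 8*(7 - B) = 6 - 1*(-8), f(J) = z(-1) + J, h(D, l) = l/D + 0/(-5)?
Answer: 81/400 ≈ 0.20250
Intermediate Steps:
h(D, l) = l/D (h(D, l) = l/D + 0*(-⅕) = l/D + 0 = l/D)
f(J) = -5 + J
B = 21/4 (B = 7 - (6 - 1*(-8))/8 = 7 - (6 + 8)/8 = 7 - ⅛*14 = 7 - 7/4 = 21/4 ≈ 5.2500)
(B + f(h(-5, -1)))² = (21/4 + (-5 - 1/(-5)))² = (21/4 + (-5 - 1*(-⅕)))² = (21/4 + (-5 + ⅕))² = (21/4 - 24/5)² = (9/20)² = 81/400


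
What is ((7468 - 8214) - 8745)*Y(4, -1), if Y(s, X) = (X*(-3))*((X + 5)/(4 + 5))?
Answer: -37964/3 ≈ -12655.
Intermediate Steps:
Y(s, X) = -3*X*(5/9 + X/9) (Y(s, X) = (-3*X)*((5 + X)/9) = (-3*X)*((5 + X)*(⅑)) = (-3*X)*(5/9 + X/9) = -3*X*(5/9 + X/9))
((7468 - 8214) - 8745)*Y(4, -1) = ((7468 - 8214) - 8745)*(-⅓*(-1)*(5 - 1)) = (-746 - 8745)*(-⅓*(-1)*4) = -9491*4/3 = -37964/3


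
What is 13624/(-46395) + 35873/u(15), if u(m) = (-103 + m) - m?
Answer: -1665731107/4778685 ≈ -348.58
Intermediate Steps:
u(m) = -103
13624/(-46395) + 35873/u(15) = 13624/(-46395) + 35873/(-103) = 13624*(-1/46395) + 35873*(-1/103) = -13624/46395 - 35873/103 = -1665731107/4778685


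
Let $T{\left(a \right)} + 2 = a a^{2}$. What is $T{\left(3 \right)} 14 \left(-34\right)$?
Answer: $-11900$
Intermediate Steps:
$T{\left(a \right)} = -2 + a^{3}$ ($T{\left(a \right)} = -2 + a a^{2} = -2 + a^{3}$)
$T{\left(3 \right)} 14 \left(-34\right) = \left(-2 + 3^{3}\right) 14 \left(-34\right) = \left(-2 + 27\right) 14 \left(-34\right) = 25 \cdot 14 \left(-34\right) = 350 \left(-34\right) = -11900$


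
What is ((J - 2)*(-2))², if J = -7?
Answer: 324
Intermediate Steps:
((J - 2)*(-2))² = ((-7 - 2)*(-2))² = (-9*(-2))² = 18² = 324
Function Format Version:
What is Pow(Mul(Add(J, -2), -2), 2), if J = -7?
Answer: 324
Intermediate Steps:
Pow(Mul(Add(J, -2), -2), 2) = Pow(Mul(Add(-7, -2), -2), 2) = Pow(Mul(-9, -2), 2) = Pow(18, 2) = 324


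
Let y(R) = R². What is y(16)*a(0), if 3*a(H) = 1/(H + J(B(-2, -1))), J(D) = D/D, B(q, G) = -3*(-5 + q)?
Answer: 256/3 ≈ 85.333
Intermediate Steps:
B(q, G) = 15 - 3*q
J(D) = 1
a(H) = 1/(3*(1 + H)) (a(H) = 1/(3*(H + 1)) = 1/(3*(1 + H)))
y(16)*a(0) = 16²*(1/(3*(1 + 0))) = 256*((⅓)/1) = 256*((⅓)*1) = 256*(⅓) = 256/3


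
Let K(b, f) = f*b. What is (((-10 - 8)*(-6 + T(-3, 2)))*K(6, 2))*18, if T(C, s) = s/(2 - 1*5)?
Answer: 25920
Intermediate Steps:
T(C, s) = -s/3 (T(C, s) = s/(2 - 5) = s/(-3) = s*(-⅓) = -s/3)
K(b, f) = b*f
(((-10 - 8)*(-6 + T(-3, 2)))*K(6, 2))*18 = (((-10 - 8)*(-6 - ⅓*2))*(6*2))*18 = (-18*(-6 - ⅔)*12)*18 = (-18*(-20/3)*12)*18 = (120*12)*18 = 1440*18 = 25920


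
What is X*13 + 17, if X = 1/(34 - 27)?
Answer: 132/7 ≈ 18.857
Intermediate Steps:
X = ⅐ (X = 1/7 = ⅐ ≈ 0.14286)
X*13 + 17 = (⅐)*13 + 17 = 13/7 + 17 = 132/7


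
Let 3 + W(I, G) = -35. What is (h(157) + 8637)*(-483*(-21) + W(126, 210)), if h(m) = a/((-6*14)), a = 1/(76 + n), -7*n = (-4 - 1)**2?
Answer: 530992558235/6084 ≈ 8.7277e+7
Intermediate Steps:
W(I, G) = -38 (W(I, G) = -3 - 35 = -38)
n = -25/7 (n = -(-4 - 1)**2/7 = -1/7*(-5)**2 = -1/7*25 = -25/7 ≈ -3.5714)
a = 7/507 (a = 1/(76 - 25/7) = 1/(507/7) = 7/507 ≈ 0.013807)
h(m) = -1/6084 (h(m) = 7/(507*((-6*14))) = (7/507)/(-84) = (7/507)*(-1/84) = -1/6084)
(h(157) + 8637)*(-483*(-21) + W(126, 210)) = (-1/6084 + 8637)*(-483*(-21) - 38) = 52547507*(10143 - 38)/6084 = (52547507/6084)*10105 = 530992558235/6084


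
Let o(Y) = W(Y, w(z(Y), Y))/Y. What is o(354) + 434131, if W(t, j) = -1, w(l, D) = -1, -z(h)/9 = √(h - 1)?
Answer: 153682373/354 ≈ 4.3413e+5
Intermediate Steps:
z(h) = -9*√(-1 + h) (z(h) = -9*√(h - 1) = -9*√(-1 + h))
o(Y) = -1/Y
o(354) + 434131 = -1/354 + 434131 = 153682373/354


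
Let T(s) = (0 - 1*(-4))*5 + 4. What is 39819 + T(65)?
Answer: 39843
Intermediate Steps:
T(s) = 24 (T(s) = (0 + 4)*5 + 4 = 4*5 + 4 = 20 + 4 = 24)
39819 + T(65) = 39819 + 24 = 39843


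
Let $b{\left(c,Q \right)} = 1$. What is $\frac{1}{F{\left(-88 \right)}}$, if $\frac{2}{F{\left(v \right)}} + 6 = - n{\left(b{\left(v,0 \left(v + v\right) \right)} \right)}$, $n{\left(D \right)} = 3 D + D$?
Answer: $-5$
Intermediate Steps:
$n{\left(D \right)} = 4 D$
$F{\left(v \right)} = - \frac{1}{5}$ ($F{\left(v \right)} = \frac{2}{-6 - 4 \cdot 1} = \frac{2}{-6 - 4} = \frac{2}{-10} = 2 \left(- \frac{1}{10}\right) = - \frac{1}{5}$)
$\frac{1}{F{\left(-88 \right)}} = \frac{1}{- \frac{1}{5}} = -5$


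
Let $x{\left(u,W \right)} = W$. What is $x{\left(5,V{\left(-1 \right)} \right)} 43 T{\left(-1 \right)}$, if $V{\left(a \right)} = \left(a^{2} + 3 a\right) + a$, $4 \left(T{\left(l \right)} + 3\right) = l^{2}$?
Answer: $\frac{1419}{4} \approx 354.75$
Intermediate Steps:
$T{\left(l \right)} = -3 + \frac{l^{2}}{4}$
$V{\left(a \right)} = a^{2} + 4 a$
$x{\left(5,V{\left(-1 \right)} \right)} 43 T{\left(-1 \right)} = - (4 - 1) 43 \left(-3 + \frac{\left(-1\right)^{2}}{4}\right) = \left(-1\right) 3 \cdot 43 \left(-3 + \frac{1}{4} \cdot 1\right) = \left(-3\right) 43 \left(-3 + \frac{1}{4}\right) = \left(-129\right) \left(- \frac{11}{4}\right) = \frac{1419}{4}$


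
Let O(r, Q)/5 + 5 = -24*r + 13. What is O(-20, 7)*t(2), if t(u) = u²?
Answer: 9760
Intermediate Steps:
O(r, Q) = 40 - 120*r (O(r, Q) = -25 + 5*(-24*r + 13) = -25 + 5*(13 - 24*r) = -25 + (65 - 120*r) = 40 - 120*r)
O(-20, 7)*t(2) = (40 - 120*(-20))*2² = (40 + 2400)*4 = 2440*4 = 9760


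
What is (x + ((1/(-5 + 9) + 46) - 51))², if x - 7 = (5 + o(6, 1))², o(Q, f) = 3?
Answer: 70225/16 ≈ 4389.1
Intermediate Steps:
x = 71 (x = 7 + (5 + 3)² = 7 + 8² = 7 + 64 = 71)
(x + ((1/(-5 + 9) + 46) - 51))² = (71 + ((1/(-5 + 9) + 46) - 51))² = (71 + ((1/4 + 46) - 51))² = (71 + ((¼ + 46) - 51))² = (71 + (185/4 - 51))² = (71 - 19/4)² = (265/4)² = 70225/16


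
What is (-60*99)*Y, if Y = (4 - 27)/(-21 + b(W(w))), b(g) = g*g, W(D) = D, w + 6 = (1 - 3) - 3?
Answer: 6831/5 ≈ 1366.2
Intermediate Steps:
w = -11 (w = -6 + ((1 - 3) - 3) = -6 + (-2 - 3) = -6 - 5 = -11)
b(g) = g**2
Y = -23/100 (Y = (4 - 27)/(-21 + (-11)**2) = -23/(-21 + 121) = -23/100 ≈ -0.23000)
(-60*99)*Y = -60*99*(-23/100) = -5940*(-23/100) = 6831/5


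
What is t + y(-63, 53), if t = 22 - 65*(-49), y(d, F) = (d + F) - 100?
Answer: 3097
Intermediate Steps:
y(d, F) = -100 + F + d (y(d, F) = (F + d) - 100 = -100 + F + d)
t = 3207 (t = 22 + 3185 = 3207)
t + y(-63, 53) = 3207 + (-100 + 53 - 63) = 3207 - 110 = 3097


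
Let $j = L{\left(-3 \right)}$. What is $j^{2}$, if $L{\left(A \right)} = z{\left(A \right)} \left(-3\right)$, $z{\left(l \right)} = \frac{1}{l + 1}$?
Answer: $\frac{9}{4} \approx 2.25$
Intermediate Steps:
$z{\left(l \right)} = \frac{1}{1 + l}$
$L{\left(A \right)} = - \frac{3}{1 + A}$ ($L{\left(A \right)} = \frac{1}{1 + A} \left(-3\right) = - \frac{3}{1 + A}$)
$j = \frac{3}{2}$ ($j = - \frac{3}{1 - 3} = - \frac{3}{-2} = \left(-3\right) \left(- \frac{1}{2}\right) = \frac{3}{2} \approx 1.5$)
$j^{2} = \left(\frac{3}{2}\right)^{2} = \frac{9}{4}$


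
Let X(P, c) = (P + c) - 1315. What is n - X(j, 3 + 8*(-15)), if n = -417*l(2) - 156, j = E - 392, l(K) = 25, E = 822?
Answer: -9579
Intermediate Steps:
j = 430 (j = 822 - 392 = 430)
X(P, c) = -1315 + P + c
n = -10581 (n = -417*25 - 156 = -10425 - 156 = -10581)
n - X(j, 3 + 8*(-15)) = -10581 - (-1315 + 430 + (3 + 8*(-15))) = -10581 - (-1315 + 430 + (3 - 120)) = -10581 - (-1315 + 430 - 117) = -10581 - 1*(-1002) = -10581 + 1002 = -9579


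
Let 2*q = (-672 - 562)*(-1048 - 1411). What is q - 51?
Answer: 1517152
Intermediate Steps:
q = 1517203 (q = ((-672 - 562)*(-1048 - 1411))/2 = (-1234*(-2459))/2 = (½)*3034406 = 1517203)
q - 51 = 1517203 - 51 = 1517152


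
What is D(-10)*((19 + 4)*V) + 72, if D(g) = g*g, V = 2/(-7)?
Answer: -4096/7 ≈ -585.14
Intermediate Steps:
V = -2/7 (V = 2*(-⅐) = -2/7 ≈ -0.28571)
D(g) = g²
D(-10)*((19 + 4)*V) + 72 = (-10)²*((19 + 4)*(-2/7)) + 72 = 100*(23*(-2/7)) + 72 = 100*(-46/7) + 72 = -4600/7 + 72 = -4096/7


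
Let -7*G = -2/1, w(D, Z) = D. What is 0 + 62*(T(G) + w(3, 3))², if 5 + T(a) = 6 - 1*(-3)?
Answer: 3038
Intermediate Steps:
G = 2/7 (G = -(-2)/(7*1) = -(-2)/7 = -⅐*(-2) = 2/7 ≈ 0.28571)
T(a) = 4 (T(a) = -5 + (6 - 1*(-3)) = -5 + (6 + 3) = -5 + 9 = 4)
0 + 62*(T(G) + w(3, 3))² = 0 + 62*(4 + 3)² = 0 + 62*7² = 0 + 62*49 = 0 + 3038 = 3038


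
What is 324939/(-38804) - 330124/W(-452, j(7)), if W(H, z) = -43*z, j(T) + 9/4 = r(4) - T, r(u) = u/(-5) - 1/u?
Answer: -1455510919/1931044 ≈ -753.74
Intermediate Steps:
r(u) = -1/u - u/5 (r(u) = u*(-1/5) - 1/u = -u/5 - 1/u = -1/u - u/5)
j(T) = -33/10 - T (j(T) = -9/4 + ((-1/4 - 1/5*4) - T) = -9/4 + ((-1*1/4 - 4/5) - T) = -9/4 + ((-1/4 - 4/5) - T) = -9/4 + (-21/20 - T) = -33/10 - T)
324939/(-38804) - 330124/W(-452, j(7)) = 324939/(-38804) - 330124*(-1/(43*(-33/10 - 1*7))) = 324939*(-1/38804) - 330124*(-1/(43*(-33/10 - 7))) = -3651/436 - 330124/((-43*(-103/10))) = -3651/436 - 330124/4429/10 = -3651/436 - 330124*10/4429 = -3651/436 - 3301240/4429 = -1455510919/1931044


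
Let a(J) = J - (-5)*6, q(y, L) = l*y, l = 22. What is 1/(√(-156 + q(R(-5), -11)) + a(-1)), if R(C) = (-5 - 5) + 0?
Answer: 29/1217 - 2*I*√94/1217 ≈ 0.023829 - 0.015933*I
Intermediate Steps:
R(C) = -10 (R(C) = -10 + 0 = -10)
q(y, L) = 22*y
a(J) = 30 + J (a(J) = J - 1*(-30) = J + 30 = 30 + J)
1/(√(-156 + q(R(-5), -11)) + a(-1)) = 1/(√(-156 + 22*(-10)) + (30 - 1)) = 1/(√(-156 - 220) + 29) = 1/(√(-376) + 29) = 1/(2*I*√94 + 29) = 1/(29 + 2*I*√94)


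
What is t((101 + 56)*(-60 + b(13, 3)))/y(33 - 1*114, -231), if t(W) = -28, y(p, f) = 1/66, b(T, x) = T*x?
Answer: -1848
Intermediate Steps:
y(p, f) = 1/66
t((101 + 56)*(-60 + b(13, 3)))/y(33 - 1*114, -231) = -28/1/66 = -28*66 = -1848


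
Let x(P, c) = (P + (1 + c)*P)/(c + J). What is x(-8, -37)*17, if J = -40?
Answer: -680/11 ≈ -61.818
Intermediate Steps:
x(P, c) = (P + P*(1 + c))/(-40 + c) (x(P, c) = (P + (1 + c)*P)/(c - 40) = (P + P*(1 + c))/(-40 + c))
x(-8, -37)*17 = -8*(2 - 37)/(-40 - 37)*17 = -8*(-35)/(-77)*17 = -8*(-1/77)*(-35)*17 = -40/11*17 = -680/11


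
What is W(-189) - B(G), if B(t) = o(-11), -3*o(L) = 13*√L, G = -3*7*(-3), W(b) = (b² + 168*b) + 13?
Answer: 3982 + 13*I*√11/3 ≈ 3982.0 + 14.372*I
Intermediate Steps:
W(b) = 13 + b² + 168*b
G = 63 (G = -21*(-3) = 63)
o(L) = -13*√L/3
B(t) = -13*I*√11/3
W(-189) - B(G) = (13 + (-189)² + 168*(-189)) - (-13)*I*√11/3 = (13 + 35721 - 31752) + 13*I*√11/3 = 3982 + 13*I*√11/3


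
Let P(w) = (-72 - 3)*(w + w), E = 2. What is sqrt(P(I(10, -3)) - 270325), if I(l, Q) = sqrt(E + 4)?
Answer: 5*sqrt(-10813 - 6*sqrt(6)) ≈ 520.28*I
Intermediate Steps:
I(l, Q) = sqrt(6) (I(l, Q) = sqrt(2 + 4) = sqrt(6))
P(w) = -150*w
sqrt(P(I(10, -3)) - 270325) = sqrt(-150*sqrt(6) - 270325) = sqrt(-270325 - 150*sqrt(6))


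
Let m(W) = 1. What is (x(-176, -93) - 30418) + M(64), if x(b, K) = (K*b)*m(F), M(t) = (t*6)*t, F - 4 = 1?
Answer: 10526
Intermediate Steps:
F = 5 (F = 4 + 1 = 5)
M(t) = 6*t² (M(t) = (6*t)*t = 6*t²)
x(b, K) = K*b (x(b, K) = (K*b)*1 = K*b)
(x(-176, -93) - 30418) + M(64) = (-93*(-176) - 30418) + 6*64² = (16368 - 30418) + 6*4096 = -14050 + 24576 = 10526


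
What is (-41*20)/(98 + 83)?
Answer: -820/181 ≈ -4.5304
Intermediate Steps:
(-41*20)/(98 + 83) = -820/181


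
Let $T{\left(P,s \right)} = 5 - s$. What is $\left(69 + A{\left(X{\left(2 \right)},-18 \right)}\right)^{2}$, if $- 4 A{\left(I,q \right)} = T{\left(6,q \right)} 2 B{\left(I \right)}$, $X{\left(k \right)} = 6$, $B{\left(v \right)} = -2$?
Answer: $8464$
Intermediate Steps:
$A{\left(I,q \right)} = 5 - q$ ($A{\left(I,q \right)} = - \frac{\left(5 - q\right) 2 \left(-2\right)}{4} = - \frac{\left(10 - 2 q\right) \left(-2\right)}{4} = - \frac{-20 + 4 q}{4} = 5 - q$)
$\left(69 + A{\left(X{\left(2 \right)},-18 \right)}\right)^{2} = \left(69 + \left(5 - -18\right)\right)^{2} = \left(69 + \left(5 + 18\right)\right)^{2} = \left(69 + 23\right)^{2} = 92^{2} = 8464$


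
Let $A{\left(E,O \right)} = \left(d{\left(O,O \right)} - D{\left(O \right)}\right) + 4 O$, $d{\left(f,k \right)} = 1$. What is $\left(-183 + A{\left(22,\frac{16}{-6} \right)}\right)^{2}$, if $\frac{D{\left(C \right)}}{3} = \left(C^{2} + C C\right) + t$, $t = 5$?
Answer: $\frac{564001}{9} \approx 62667.0$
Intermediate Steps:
$D{\left(C \right)} = 15 + 6 C^{2}$ ($D{\left(C \right)} = 3 \left(\left(C^{2} + C C\right) + 5\right) = 3 \left(\left(C^{2} + C^{2}\right) + 5\right) = 3 \left(2 C^{2} + 5\right) = 3 \left(5 + 2 C^{2}\right) = 15 + 6 C^{2}$)
$A{\left(E,O \right)} = -14 - 6 O^{2} + 4 O$ ($A{\left(E,O \right)} = \left(1 - \left(15 + 6 O^{2}\right)\right) + 4 O = \left(-14 - 6 O^{2}\right) + 4 O = -14 - 6 O^{2} + 4 O$)
$\left(-183 + A{\left(22,\frac{16}{-6} \right)}\right)^{2} = \left(-183 - \left(14 + \frac{128}{3} - \frac{64}{-6}\right)\right)^{2} = \left(-183 - \left(14 + \frac{128}{3} - 64 \left(- \frac{1}{6}\right)\right)\right)^{2} = \left(-183 - \left(\frac{74}{3} + \frac{128}{3}\right)\right)^{2} = \left(-183 - \frac{202}{3}\right)^{2} = \left(- \frac{751}{3}\right)^{2} = \frac{564001}{9}$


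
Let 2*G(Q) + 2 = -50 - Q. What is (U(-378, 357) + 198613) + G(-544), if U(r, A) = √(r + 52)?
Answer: 198859 + I*√326 ≈ 1.9886e+5 + 18.055*I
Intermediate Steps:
U(r, A) = √(52 + r)
G(Q) = -26 - Q/2 (G(Q) = -1 + (-50 - Q)/2 = -1 + (-25 - Q/2) = -26 - Q/2)
(U(-378, 357) + 198613) + G(-544) = (√(52 - 378) + 198613) + (-26 - ½*(-544)) = (√(-326) + 198613) + (-26 + 272) = (I*√326 + 198613) + 246 = (198613 + I*√326) + 246 = 198859 + I*√326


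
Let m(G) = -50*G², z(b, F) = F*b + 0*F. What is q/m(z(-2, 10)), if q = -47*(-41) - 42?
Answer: -377/4000 ≈ -0.094250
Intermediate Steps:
z(b, F) = F*b (z(b, F) = F*b + 0 = F*b)
q = 1885 (q = 1927 - 42 = 1885)
q/m(z(-2, 10)) = 1885/((-50*(10*(-2))²)) = 1885/((-50*(-20)²)) = 1885/((-50*400)) = 1885/(-20000) = 1885*(-1/20000) = -377/4000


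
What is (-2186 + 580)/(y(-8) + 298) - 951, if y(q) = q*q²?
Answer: -100954/107 ≈ -943.50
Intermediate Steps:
y(q) = q³
(-2186 + 580)/(y(-8) + 298) - 951 = (-2186 + 580)/((-8)³ + 298) - 951 = -1606/(-512 + 298) - 951 = -1606/(-214) - 951 = -1606*(-1/214) - 951 = 803/107 - 951 = -100954/107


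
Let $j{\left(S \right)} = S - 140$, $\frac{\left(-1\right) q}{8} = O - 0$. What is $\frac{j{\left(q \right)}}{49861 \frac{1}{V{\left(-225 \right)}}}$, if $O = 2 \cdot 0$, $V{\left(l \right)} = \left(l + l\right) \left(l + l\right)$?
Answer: $- \frac{4050000}{7123} \approx -568.58$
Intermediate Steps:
$V{\left(l \right)} = 4 l^{2}$ ($V{\left(l \right)} = 2 l 2 l = 4 l^{2}$)
$O = 0$
$q = 0$ ($q = - 8 \left(0 - 0\right) = - 8 \left(0 + 0\right) = \left(-8\right) 0 = 0$)
$j{\left(S \right)} = -140 + S$ ($j{\left(S \right)} = S - 140 = -140 + S$)
$\frac{j{\left(q \right)}}{49861 \frac{1}{V{\left(-225 \right)}}} = \frac{-140 + 0}{49861 \frac{1}{4 \left(-225\right)^{2}}} = - \frac{140}{49861 \frac{1}{4 \cdot 50625}} = - \frac{140}{49861 \cdot \frac{1}{202500}} = - \frac{140}{\frac{49861}{202500}} = \left(-140\right) \frac{202500}{49861} = - \frac{4050000}{7123}$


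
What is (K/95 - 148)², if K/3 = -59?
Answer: 202692169/9025 ≈ 22459.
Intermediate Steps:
K = -177 (K = 3*(-59) = -177)
(K/95 - 148)² = (-177/95 - 148)² = (-14237/95)² = 202692169/9025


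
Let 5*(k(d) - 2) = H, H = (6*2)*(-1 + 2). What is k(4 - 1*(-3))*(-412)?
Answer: -9064/5 ≈ -1812.8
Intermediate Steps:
H = 12 (H = 12*1 = 12)
k(d) = 22/5 (k(d) = 2 + (⅕)*12 = 2 + 12/5 = 22/5)
k(4 - 1*(-3))*(-412) = (22/5)*(-412) = -9064/5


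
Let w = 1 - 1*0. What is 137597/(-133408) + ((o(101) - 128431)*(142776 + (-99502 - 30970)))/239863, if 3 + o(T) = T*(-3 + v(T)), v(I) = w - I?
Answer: -227927280195995/31999643104 ≈ -7122.8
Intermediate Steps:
w = 1 (w = 1 + 0 = 1)
v(I) = 1 - I
o(T) = -3 + T*(-2 - T) (o(T) = -3 + T*(-3 + (1 - T)) = -3 + T*(-2 - T))
137597/(-133408) + ((o(101) - 128431)*(142776 + (-99502 - 30970)))/239863 = 137597/(-133408) + (((-3 - 1*101² - 2*101) - 128431)*(142776 + (-99502 - 30970)))/239863 = 137597*(-1/133408) + (((-3 - 1*10201 - 202) - 128431)*(142776 - 130472))*(1/239863) = -137597/133408 + (((-3 - 10201 - 202) - 128431)*12304)*(1/239863) = -137597/133408 + ((-10406 - 128431)*12304)*(1/239863) = -137597/133408 - 138837*12304*(1/239863) = -137597/133408 - 1708250448*1/239863 = -137597/133408 - 1708250448/239863 = -227927280195995/31999643104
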